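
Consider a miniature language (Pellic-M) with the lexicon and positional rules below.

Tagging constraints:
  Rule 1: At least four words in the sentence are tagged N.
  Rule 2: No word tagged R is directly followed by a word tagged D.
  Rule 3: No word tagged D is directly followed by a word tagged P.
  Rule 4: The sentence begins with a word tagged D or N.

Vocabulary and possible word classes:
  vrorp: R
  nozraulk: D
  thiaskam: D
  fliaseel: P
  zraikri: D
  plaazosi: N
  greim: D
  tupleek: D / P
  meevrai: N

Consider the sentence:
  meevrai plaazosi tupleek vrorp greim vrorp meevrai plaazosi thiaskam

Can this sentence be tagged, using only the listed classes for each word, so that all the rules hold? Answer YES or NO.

NO

Candidates per position — 1:meevrai {N}; 2:plaazosi {N}; 3:tupleek {D,P}; 4:vrorp {R}; 5:greim {D}; 6:vrorp {R}; 7:meevrai {N}; 8:plaazosi {N}; 9:thiaskam {D}.
Rule 2 cannot be satisfied by any choice of tags from the lexicon.
So there is no consistent tagging.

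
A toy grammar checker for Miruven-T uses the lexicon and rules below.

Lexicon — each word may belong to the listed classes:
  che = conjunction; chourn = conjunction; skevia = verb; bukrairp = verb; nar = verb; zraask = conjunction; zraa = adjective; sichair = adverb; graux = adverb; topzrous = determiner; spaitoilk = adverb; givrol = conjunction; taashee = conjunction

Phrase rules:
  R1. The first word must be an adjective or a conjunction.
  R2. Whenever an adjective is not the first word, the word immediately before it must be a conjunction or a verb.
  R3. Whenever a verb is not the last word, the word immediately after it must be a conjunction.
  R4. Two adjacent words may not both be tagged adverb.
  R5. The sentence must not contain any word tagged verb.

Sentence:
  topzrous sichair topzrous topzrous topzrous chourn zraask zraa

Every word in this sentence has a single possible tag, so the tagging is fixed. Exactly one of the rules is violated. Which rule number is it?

Fixed tagging: determiner adverb determiner determiner determiner conjunction conjunction adjective.
Applying the rules: R1 violated, R2 holds, R3 holds, R4 holds, R5 holds.
Only rule 1 fails.

1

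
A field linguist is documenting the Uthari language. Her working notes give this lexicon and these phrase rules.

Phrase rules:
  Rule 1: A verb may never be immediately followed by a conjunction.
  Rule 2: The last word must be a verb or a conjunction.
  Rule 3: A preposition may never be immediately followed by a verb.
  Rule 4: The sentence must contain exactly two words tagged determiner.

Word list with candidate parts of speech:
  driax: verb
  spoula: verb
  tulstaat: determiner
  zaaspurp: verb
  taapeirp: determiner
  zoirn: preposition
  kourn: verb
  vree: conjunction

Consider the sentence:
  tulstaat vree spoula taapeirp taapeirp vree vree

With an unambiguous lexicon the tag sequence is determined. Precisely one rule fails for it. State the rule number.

Fixed tagging: determiner conjunction verb determiner determiner conjunction conjunction.
Checking each rule: R1 pass, R2 pass, R3 pass, R4 fail.
Only rule 4 fails.

4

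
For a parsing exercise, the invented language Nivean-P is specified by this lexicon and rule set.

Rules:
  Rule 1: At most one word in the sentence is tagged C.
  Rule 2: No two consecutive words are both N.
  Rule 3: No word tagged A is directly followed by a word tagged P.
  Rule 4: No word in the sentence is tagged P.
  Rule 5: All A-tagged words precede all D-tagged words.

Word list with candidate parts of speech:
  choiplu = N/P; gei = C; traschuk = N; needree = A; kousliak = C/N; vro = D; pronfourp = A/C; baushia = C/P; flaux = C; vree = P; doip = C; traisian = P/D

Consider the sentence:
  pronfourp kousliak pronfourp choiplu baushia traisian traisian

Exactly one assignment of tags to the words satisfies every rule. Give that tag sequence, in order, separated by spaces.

A N A N C D D

Candidates per position — 1:pronfourp {A,C}; 2:kousliak {C,N}; 3:pronfourp {A,C}; 4:choiplu {N,P}; 5:baushia {C,P}; 6:traisian {P,D}; 7:traisian {P,D}.
Position 4: tagging it P would leave rule 4 unsatisfiable, so it must be N.
Position 5: tagging it P would leave rule 4 unsatisfiable, so it must be C.
Position 6: tagging it P would leave rule 4 unsatisfiable, so it must be D.
Position 7: tagging it P would leave rule 4 unsatisfiable, so it must be D.
Position 1: tagging it C would leave rule 1 unsatisfiable, so it must be A.
Position 2: tagging it C would leave rule 1 unsatisfiable, so it must be N.
Position 3: tagging it C would leave rule 1 unsatisfiable, so it must be A.
The only consistent sequence is: A N A N C D D.
Checking: rule 1 ok; rule 2 ok; rule 3 ok; rule 4 ok; rule 5 ok.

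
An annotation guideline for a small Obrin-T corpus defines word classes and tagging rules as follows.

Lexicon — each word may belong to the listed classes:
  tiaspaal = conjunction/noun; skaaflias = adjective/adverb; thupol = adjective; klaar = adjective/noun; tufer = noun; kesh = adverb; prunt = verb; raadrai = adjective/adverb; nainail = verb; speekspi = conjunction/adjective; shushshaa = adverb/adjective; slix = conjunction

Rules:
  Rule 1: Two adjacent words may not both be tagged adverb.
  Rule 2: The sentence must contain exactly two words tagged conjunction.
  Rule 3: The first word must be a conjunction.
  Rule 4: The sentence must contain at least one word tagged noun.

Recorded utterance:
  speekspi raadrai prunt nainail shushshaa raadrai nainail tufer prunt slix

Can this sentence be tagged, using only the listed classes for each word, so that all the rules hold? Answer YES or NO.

Candidates per position — 1:speekspi {conjunction,adjective}; 2:raadrai {adjective,adverb}; 3:prunt {verb}; 4:nainail {verb}; 5:shushshaa {adverb,adjective}; 6:raadrai {adjective,adverb}; 7:nainail {verb}; 8:tufer {noun}; 9:prunt {verb}; 10:slix {conjunction}.
One satisfying assignment: conjunction adverb verb verb adjective adverb verb noun verb conjunction.
Checking: rule 1 satisfied; rule 2 satisfied; rule 3 satisfied; rule 4 satisfied.

YES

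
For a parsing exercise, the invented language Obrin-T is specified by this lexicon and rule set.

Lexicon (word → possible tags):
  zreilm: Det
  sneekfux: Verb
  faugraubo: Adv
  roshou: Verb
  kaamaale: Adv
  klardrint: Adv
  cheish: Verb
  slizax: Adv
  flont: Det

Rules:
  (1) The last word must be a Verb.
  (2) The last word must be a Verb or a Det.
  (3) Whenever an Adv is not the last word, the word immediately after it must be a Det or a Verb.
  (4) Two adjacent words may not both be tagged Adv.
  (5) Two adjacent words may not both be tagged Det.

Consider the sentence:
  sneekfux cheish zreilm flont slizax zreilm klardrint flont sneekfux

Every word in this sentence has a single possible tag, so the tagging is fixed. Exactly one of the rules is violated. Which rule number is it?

Fixed tagging: Verb Verb Det Det Adv Det Adv Det Verb.
Checking each rule: R1 ok, R2 ok, R3 ok, R4 ok, R5 fails.
Only rule 5 fails.

5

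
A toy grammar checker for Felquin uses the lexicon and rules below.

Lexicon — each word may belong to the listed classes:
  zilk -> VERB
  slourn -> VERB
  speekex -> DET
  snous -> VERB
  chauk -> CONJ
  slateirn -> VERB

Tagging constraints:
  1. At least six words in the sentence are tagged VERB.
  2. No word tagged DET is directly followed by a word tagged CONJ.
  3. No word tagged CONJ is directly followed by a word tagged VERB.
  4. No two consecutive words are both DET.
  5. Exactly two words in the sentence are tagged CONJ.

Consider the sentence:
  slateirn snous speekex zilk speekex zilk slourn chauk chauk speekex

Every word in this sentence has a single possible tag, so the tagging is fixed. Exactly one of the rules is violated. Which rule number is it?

Fixed tagging: VERB VERB DET VERB DET VERB VERB CONJ CONJ DET.
Applying the rules: R1 fails, R2 ok, R3 ok, R4 ok, R5 ok.
Only rule 1 fails.

1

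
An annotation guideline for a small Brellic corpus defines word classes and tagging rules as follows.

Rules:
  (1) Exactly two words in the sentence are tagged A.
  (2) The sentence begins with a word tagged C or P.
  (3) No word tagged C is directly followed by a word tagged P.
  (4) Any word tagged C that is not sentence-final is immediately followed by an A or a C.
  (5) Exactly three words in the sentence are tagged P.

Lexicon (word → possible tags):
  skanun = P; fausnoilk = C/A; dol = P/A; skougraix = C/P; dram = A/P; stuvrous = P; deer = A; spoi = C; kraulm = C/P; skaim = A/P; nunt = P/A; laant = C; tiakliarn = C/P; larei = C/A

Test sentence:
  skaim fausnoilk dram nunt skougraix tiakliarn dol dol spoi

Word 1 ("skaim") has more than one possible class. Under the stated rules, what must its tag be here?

P

Candidates per position — 1:skaim {A,P}; 2:fausnoilk {C,A}; 3:dram {A,P}; 4:nunt {P,A}; 5:skougraix {C,P}; 6:tiakliarn {C,P}; 7:dol {P,A}; 8:dol {P,A}; 9:spoi {C}.
Word 1 cannot be A — rule 2 would then fail for every completion. It is P.
The remaining ambiguous positions (2, 3, 4, 5, 6, 7, 8) are resolved jointly — only one combination satisfies every rule.
The only consistent sequence is: P C A P C C A P C.
Verifying each rule — rule 1 ✓; rule 2 ✓; rule 3 ✓; rule 4 ✓; rule 5 ✓.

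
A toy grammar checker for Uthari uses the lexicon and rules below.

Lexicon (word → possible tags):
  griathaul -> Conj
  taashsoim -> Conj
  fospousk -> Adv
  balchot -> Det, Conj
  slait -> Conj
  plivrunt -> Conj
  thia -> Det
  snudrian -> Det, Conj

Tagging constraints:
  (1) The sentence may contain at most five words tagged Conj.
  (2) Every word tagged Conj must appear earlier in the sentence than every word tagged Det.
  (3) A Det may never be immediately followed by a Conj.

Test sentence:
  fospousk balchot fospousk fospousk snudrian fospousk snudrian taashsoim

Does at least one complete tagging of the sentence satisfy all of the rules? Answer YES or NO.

YES

Candidates per position — 1:fospousk {Adv}; 2:balchot {Det,Conj}; 3:fospousk {Adv}; 4:fospousk {Adv}; 5:snudrian {Det,Conj}; 6:fospousk {Adv}; 7:snudrian {Det,Conj}; 8:taashsoim {Conj}.
One satisfying assignment: Adv Conj Adv Adv Conj Adv Conj Conj.
Check: rule 1 ✓; rule 2 ✓; rule 3 ✓.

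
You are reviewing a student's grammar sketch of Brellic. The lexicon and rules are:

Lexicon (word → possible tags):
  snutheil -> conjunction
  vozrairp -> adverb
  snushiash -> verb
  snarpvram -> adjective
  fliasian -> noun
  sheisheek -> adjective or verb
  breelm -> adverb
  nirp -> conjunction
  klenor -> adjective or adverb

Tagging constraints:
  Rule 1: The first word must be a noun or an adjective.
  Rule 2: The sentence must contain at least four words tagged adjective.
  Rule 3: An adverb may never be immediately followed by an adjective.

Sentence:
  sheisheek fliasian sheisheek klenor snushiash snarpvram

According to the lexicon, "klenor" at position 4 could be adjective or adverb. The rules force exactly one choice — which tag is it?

Candidates per position — 1:sheisheek {adjective,verb}; 2:fliasian {noun}; 3:sheisheek {adjective,verb}; 4:klenor {adjective,adverb}; 5:snushiash {verb}; 6:snarpvram {adjective}.
Position 1: verb is ruled out by rule 1; that leaves adjective.
Position 3: verb is ruled out by rule 2; that leaves adjective.
Position 4: adverb is ruled out by rule 2; that leaves adjective.
The unique satisfying tagging is: adjective noun adjective adjective verb adjective.
Check: rule 1 holds; rule 2 holds; rule 3 holds.

adjective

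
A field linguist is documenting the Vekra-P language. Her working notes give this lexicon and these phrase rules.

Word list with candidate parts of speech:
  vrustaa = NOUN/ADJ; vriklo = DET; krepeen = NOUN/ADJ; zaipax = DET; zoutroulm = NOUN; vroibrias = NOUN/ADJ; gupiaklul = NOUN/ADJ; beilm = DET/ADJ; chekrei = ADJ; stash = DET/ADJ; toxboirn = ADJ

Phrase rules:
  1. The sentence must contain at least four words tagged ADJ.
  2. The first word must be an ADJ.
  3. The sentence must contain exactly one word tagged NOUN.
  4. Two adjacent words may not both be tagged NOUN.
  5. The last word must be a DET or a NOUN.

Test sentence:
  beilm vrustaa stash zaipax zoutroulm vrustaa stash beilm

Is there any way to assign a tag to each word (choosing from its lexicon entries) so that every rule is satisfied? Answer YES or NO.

Candidates per position — 1:beilm {DET,ADJ}; 2:vrustaa {NOUN,ADJ}; 3:stash {DET,ADJ}; 4:zaipax {DET}; 5:zoutroulm {NOUN}; 6:vrustaa {NOUN,ADJ}; 7:stash {DET,ADJ}; 8:beilm {DET,ADJ}.
One satisfying assignment: ADJ ADJ ADJ DET NOUN ADJ ADJ DET.
Checking: rule 1 ok; rule 2 ok; rule 3 ok; rule 4 ok; rule 5 ok.

YES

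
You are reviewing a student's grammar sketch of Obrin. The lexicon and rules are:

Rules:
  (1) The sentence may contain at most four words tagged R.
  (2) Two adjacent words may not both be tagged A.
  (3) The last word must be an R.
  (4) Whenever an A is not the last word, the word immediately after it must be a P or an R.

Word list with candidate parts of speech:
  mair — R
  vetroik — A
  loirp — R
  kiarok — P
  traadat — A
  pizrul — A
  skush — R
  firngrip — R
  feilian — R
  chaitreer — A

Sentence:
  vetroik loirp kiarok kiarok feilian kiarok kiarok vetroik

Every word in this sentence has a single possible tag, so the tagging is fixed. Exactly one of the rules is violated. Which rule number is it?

3

Fixed tagging: A R P P R P P A.
Checking each rule: R1 holds, R2 holds, R3 violated, R4 holds.
Only rule 3 fails.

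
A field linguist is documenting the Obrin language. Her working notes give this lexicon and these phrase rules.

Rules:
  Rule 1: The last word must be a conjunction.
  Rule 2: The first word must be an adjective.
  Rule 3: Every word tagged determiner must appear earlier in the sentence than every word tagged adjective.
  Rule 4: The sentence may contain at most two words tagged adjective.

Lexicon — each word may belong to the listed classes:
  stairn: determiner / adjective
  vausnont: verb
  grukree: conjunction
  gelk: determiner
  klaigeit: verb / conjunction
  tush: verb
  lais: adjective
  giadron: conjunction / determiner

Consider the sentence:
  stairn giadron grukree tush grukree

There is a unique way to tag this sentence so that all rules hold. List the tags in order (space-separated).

adjective conjunction conjunction verb conjunction

Candidates per position — 1:stairn {determiner,adjective}; 2:giadron {conjunction,determiner}; 3:grukree {conjunction}; 4:tush {verb}; 5:grukree {conjunction}.
If word 1 were determiner, no tagging could satisfy rule 2; so word 1 is adjective.
If word 2 were determiner, no tagging could satisfy rule 3; so word 2 is conjunction.
So the tagging must be: adjective conjunction conjunction verb conjunction.
Check: rule 1 satisfied; rule 2 satisfied; rule 3 satisfied; rule 4 satisfied.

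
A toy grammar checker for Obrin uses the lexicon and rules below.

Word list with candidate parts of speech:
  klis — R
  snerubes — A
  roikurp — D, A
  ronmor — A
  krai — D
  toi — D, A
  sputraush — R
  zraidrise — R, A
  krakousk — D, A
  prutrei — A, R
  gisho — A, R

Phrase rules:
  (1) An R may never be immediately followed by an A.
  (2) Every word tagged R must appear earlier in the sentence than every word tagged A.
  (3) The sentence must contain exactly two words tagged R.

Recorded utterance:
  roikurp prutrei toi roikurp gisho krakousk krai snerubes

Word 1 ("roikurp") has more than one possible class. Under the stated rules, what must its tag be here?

Candidates per position — 1:roikurp {D,A}; 2:prutrei {A,R}; 3:toi {D,A}; 4:roikurp {D,A}; 5:gisho {A,R}; 6:krakousk {D,A}; 7:krai {D}; 8:snerubes {A}.
Position 2: A is ruled out by rule 3; that leaves R.
Position 3: A is ruled out by rule 1; that leaves D.
Position 5: A is ruled out by rule 3; that leaves R.
Position 6: A is ruled out by rule 1; that leaves D.
Position 1: A is ruled out by rule 2; that leaves D.
Position 4: A is ruled out by rule 2; that leaves D.
The only consistent sequence is: D R D D R D D A.
Verifying each rule — rule 1 ✓; rule 2 ✓; rule 3 ✓.

D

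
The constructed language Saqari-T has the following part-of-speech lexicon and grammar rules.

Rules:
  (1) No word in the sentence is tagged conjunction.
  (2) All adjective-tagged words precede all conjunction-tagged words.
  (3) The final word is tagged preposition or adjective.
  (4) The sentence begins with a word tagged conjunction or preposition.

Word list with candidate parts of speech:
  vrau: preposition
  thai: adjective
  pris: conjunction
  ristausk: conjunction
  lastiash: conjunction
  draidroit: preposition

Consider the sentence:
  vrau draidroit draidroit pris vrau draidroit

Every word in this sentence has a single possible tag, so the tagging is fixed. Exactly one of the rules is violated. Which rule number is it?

1

Fixed tagging: preposition preposition preposition conjunction preposition preposition.
Checking each rule: R1 ✗, R2 ✓, R3 ✓, R4 ✓.
Only rule 1 fails.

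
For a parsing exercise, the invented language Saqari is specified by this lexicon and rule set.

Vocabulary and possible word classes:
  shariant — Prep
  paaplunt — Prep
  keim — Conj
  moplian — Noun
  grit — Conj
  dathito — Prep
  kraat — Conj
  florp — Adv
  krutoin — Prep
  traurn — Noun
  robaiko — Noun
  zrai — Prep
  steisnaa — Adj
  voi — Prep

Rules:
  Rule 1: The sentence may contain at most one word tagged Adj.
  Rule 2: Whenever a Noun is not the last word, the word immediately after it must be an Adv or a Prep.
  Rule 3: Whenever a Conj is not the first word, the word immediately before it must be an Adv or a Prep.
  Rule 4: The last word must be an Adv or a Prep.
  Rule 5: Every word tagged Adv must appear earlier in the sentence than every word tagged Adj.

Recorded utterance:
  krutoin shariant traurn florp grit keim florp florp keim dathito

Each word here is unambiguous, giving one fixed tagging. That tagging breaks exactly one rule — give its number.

3

Fixed tagging: Prep Prep Noun Adv Conj Conj Adv Adv Conj Prep.
Rule check: R1 ✓, R2 ✓, R3 ✗, R4 ✓, R5 ✓.
Only rule 3 fails.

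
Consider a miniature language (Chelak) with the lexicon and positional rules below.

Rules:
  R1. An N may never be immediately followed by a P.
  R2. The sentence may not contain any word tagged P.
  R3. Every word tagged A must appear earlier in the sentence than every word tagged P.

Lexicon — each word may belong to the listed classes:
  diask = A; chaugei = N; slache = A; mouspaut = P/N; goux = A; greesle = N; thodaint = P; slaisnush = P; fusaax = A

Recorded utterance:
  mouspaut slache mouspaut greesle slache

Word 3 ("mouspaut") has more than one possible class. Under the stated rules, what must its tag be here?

N

Candidates per position — 1:mouspaut {P,N}; 2:slache {A}; 3:mouspaut {P,N}; 4:greesle {N}; 5:slache {A}.
Position 1: tagging it P would leave rule 2 unsatisfiable, so it must be N.
Position 3: tagging it P would leave rule 2 unsatisfiable, so it must be N.
So the tagging must be: N A N N A.
Rule-by-rule: rule 1 satisfied; rule 2 satisfied; rule 3 satisfied.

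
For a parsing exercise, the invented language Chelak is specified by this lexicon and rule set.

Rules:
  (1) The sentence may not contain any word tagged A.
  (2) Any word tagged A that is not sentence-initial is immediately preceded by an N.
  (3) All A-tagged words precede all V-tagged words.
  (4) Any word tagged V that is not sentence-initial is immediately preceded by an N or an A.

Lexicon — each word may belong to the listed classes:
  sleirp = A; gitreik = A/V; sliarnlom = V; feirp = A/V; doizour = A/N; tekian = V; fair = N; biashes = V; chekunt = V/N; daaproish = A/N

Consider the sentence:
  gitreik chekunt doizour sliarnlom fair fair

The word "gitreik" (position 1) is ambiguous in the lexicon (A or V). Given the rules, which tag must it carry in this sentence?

V

Candidates per position — 1:gitreik {A,V}; 2:chekunt {V,N}; 3:doizour {A,N}; 4:sliarnlom {V}; 5:fair {N}; 6:fair {N}.
If word 1 were A, no tagging could satisfy rule 1; so word 1 is V.
If word 2 were V, no tagging could satisfy rule 4; so word 2 is N.
If word 3 were A, no tagging could satisfy rule 1; so word 3 is N.
So the tagging must be: V N N V N N.
Checking: rule 1 holds; rule 2 holds; rule 3 holds; rule 4 holds.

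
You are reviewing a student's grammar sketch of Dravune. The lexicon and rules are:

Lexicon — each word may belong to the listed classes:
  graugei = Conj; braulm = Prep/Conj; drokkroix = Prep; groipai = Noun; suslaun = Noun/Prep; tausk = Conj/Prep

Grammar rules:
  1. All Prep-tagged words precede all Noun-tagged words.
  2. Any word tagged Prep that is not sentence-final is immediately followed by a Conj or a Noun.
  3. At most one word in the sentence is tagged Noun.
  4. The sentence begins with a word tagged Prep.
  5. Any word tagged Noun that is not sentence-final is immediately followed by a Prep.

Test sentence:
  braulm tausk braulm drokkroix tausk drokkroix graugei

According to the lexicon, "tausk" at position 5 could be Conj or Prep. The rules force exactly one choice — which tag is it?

Candidates per position — 1:braulm {Prep,Conj}; 2:tausk {Conj,Prep}; 3:braulm {Prep,Conj}; 4:drokkroix {Prep}; 5:tausk {Conj,Prep}; 6:drokkroix {Prep}; 7:graugei {Conj}.
At position 1, choosing Conj makes rule 4 impossible to satisfy; hence Prep.
At position 2, choosing Prep makes rule 2 impossible to satisfy; hence Conj.
At position 3, choosing Prep makes rule 2 impossible to satisfy; hence Conj.
At position 5, choosing Prep makes rule 2 impossible to satisfy; hence Conj.
That leaves exactly one tagging: Prep Conj Conj Prep Conj Prep Conj.
Check: rule 1 ok; rule 2 ok; rule 3 ok; rule 4 ok; rule 5 ok.

Conj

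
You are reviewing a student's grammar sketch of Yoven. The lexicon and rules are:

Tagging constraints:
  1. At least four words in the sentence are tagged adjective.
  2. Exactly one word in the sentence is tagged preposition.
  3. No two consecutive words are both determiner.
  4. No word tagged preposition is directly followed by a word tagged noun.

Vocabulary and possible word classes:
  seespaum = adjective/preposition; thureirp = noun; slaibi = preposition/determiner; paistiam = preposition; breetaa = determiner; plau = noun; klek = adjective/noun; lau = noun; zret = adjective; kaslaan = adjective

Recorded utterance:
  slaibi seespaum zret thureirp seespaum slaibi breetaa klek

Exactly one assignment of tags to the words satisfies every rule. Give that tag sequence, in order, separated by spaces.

determiner adjective adjective noun adjective preposition determiner adjective

Candidates per position — 1:slaibi {preposition,determiner}; 2:seespaum {adjective,preposition}; 3:zret {adjective}; 4:thureirp {noun}; 5:seespaum {adjective,preposition}; 6:slaibi {preposition,determiner}; 7:breetaa {determiner}; 8:klek {adjective,noun}.
At position 2, choosing preposition makes rule 1 impossible to satisfy; hence adjective.
At position 5, choosing preposition makes rule 1 impossible to satisfy; hence adjective.
At position 6, choosing determiner makes rule 3 impossible to satisfy; hence preposition.
At position 8, choosing noun makes rule 1 impossible to satisfy; hence adjective.
At position 1, choosing preposition makes rule 2 impossible to satisfy; hence determiner.
So the tagging must be: determiner adjective adjective noun adjective preposition determiner adjective.
Checking: rule 1 ✓; rule 2 ✓; rule 3 ✓; rule 4 ✓.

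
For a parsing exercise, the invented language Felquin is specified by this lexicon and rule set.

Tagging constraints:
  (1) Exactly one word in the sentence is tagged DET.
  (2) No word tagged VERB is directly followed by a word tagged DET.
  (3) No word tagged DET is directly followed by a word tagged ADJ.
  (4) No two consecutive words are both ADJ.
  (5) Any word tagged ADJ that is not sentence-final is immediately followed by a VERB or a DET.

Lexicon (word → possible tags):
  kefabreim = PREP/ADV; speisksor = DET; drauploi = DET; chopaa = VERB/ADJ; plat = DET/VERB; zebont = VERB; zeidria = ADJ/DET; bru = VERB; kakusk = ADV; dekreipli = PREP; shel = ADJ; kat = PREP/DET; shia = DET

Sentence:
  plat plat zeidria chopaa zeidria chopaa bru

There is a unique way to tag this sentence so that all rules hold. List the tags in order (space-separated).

DET VERB ADJ VERB ADJ VERB VERB

Candidates per position — 1:plat {DET,VERB}; 2:plat {DET,VERB}; 3:zeidria {ADJ,DET}; 4:chopaa {VERB,ADJ}; 5:zeidria {ADJ,DET}; 6:chopaa {VERB,ADJ}; 7:bru {VERB}.
The remaining ambiguous positions (1, 2, 3, 4, 5, 6) are resolved jointly — only one combination satisfies every rule.
The only consistent sequence is: DET VERB ADJ VERB ADJ VERB VERB.
Checking: rule 1 satisfied; rule 2 satisfied; rule 3 satisfied; rule 4 satisfied; rule 5 satisfied.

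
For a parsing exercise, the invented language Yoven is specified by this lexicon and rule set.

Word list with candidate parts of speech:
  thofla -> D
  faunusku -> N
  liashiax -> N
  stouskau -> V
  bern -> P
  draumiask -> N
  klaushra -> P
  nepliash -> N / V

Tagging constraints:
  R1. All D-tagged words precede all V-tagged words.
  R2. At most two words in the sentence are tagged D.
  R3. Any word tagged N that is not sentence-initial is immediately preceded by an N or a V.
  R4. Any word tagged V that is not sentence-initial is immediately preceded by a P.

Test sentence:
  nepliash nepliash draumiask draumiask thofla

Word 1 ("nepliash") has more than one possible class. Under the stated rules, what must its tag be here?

N

Candidates per position — 1:nepliash {N,V}; 2:nepliash {N,V}; 3:draumiask {N}; 4:draumiask {N}; 5:thofla {D}.
Position 1: tagging it V would leave rule 1 unsatisfiable, so it must be N.
Position 2: tagging it V would leave rule 1 unsatisfiable, so it must be N.
The unique satisfying tagging is: N N N N D.
Check: rule 1 satisfied; rule 2 satisfied; rule 3 satisfied; rule 4 satisfied.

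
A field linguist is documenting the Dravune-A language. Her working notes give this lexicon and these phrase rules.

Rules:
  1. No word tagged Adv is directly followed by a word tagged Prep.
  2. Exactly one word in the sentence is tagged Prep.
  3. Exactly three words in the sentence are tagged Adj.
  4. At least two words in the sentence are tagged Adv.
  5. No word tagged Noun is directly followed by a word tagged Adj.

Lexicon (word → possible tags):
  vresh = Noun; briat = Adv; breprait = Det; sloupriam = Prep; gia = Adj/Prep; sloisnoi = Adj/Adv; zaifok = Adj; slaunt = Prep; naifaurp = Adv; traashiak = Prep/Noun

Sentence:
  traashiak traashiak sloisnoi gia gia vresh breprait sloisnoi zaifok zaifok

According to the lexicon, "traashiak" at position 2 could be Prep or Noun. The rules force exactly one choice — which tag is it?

Candidates per position — 1:traashiak {Prep,Noun}; 2:traashiak {Prep,Noun}; 3:sloisnoi {Adj,Adv}; 4:gia {Adj,Prep}; 5:gia {Adj,Prep}; 6:vresh {Noun}; 7:breprait {Det}; 8:sloisnoi {Adj,Adv}; 9:zaifok {Adj}; 10:zaifok {Adj}.
Position 3: Adj is ruled out by rule 4; that leaves Adv.
Position 4: Prep is ruled out by rule 1; that leaves Adj.
Position 5: Adj is ruled out by rule 3; that leaves Prep.
Position 8: Adj is ruled out by rule 3; that leaves Adv.
Position 1: Prep is ruled out by rule 2; that leaves Noun.
Position 2: Prep is ruled out by rule 2; that leaves Noun.
So the tagging must be: Noun Noun Adv Adj Prep Noun Det Adv Adj Adj.
Verifying each rule — rule 1 ok; rule 2 ok; rule 3 ok; rule 4 ok; rule 5 ok.

Noun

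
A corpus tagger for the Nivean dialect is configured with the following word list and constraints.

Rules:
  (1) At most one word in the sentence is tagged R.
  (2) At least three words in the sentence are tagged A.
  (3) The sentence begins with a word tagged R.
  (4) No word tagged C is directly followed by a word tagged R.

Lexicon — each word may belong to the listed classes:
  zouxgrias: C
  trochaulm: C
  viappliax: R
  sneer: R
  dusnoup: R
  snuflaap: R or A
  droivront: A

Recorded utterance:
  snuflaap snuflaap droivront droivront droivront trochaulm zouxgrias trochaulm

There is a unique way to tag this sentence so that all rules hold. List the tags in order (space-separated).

Candidates per position — 1:snuflaap {R,A}; 2:snuflaap {R,A}; 3:droivront {A}; 4:droivront {A}; 5:droivront {A}; 6:trochaulm {C}; 7:zouxgrias {C}; 8:trochaulm {C}.
Position 1: tagging it A would leave rule 3 unsatisfiable, so it must be R.
Position 2: tagging it R would leave rule 1 unsatisfiable, so it must be A.
The only consistent sequence is: R A A A A C C C.
Checking: rule 1 ✓; rule 2 ✓; rule 3 ✓; rule 4 ✓.

R A A A A C C C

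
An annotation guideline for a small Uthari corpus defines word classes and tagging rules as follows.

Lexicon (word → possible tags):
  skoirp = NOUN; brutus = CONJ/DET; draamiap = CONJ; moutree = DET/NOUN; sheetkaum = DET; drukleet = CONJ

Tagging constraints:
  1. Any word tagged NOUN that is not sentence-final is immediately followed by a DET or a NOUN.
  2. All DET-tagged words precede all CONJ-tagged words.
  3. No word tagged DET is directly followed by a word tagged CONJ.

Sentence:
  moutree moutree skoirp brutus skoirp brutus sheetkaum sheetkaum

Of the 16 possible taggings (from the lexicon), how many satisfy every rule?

4

Candidates per position — 1:moutree {DET,NOUN}; 2:moutree {DET,NOUN}; 3:skoirp {NOUN}; 4:brutus {CONJ,DET}; 5:skoirp {NOUN}; 6:brutus {CONJ,DET}; 7:sheetkaum {DET}; 8:sheetkaum {DET}.
There are 16 candidate sequences in total.
The sequences that satisfy every rule: DET DET NOUN DET NOUN DET DET DET; DET NOUN NOUN DET NOUN DET DET DET; NOUN DET NOUN DET NOUN DET DET DET; NOUN NOUN NOUN DET NOUN DET DET DET.
Count = 4.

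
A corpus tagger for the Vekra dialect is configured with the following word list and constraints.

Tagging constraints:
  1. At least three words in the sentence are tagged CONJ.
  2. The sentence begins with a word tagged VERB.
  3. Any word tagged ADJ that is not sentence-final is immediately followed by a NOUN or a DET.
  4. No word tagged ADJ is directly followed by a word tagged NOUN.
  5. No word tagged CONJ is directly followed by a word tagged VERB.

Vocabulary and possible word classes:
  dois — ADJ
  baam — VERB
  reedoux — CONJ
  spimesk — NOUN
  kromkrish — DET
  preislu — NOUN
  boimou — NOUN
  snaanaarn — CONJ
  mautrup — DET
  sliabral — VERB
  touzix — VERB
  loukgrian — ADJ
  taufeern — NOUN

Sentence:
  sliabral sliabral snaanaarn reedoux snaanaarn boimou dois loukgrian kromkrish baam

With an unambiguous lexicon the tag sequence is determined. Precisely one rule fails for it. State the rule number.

3

Fixed tagging: VERB VERB CONJ CONJ CONJ NOUN ADJ ADJ DET VERB.
Applying the rules: R1 holds, R2 holds, R3 violated, R4 holds, R5 holds.
Only rule 3 fails.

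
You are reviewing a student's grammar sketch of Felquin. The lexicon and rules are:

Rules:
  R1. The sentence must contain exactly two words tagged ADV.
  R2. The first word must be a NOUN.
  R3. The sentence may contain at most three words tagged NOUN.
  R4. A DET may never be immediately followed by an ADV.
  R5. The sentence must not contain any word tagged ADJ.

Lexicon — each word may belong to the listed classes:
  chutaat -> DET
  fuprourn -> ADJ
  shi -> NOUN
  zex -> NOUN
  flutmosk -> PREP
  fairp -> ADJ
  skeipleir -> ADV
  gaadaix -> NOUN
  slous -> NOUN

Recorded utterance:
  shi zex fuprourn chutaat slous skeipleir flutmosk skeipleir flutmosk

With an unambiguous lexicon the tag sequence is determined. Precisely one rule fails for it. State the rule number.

Fixed tagging: NOUN NOUN ADJ DET NOUN ADV PREP ADV PREP.
Applying the rules: R1 pass, R2 pass, R3 pass, R4 pass, R5 fail.
Only rule 5 fails.

5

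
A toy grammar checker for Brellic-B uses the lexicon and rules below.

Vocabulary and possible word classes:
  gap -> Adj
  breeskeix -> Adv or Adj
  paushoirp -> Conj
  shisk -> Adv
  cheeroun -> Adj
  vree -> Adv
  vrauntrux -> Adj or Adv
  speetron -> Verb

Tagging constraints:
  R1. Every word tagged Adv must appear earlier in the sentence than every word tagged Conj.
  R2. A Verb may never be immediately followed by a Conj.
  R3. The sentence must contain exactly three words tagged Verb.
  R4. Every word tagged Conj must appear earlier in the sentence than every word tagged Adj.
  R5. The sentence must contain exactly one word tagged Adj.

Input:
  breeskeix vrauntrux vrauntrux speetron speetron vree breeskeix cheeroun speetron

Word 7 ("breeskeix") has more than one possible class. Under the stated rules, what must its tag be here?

Adv

Candidates per position — 1:breeskeix {Adv,Adj}; 2:vrauntrux {Adj,Adv}; 3:vrauntrux {Adj,Adv}; 4:speetron {Verb}; 5:speetron {Verb}; 6:vree {Adv}; 7:breeskeix {Adv,Adj}; 8:cheeroun {Adj}; 9:speetron {Verb}.
If word 1 were Adj, no tagging could satisfy rule 5; so word 1 is Adv.
If word 2 were Adj, no tagging could satisfy rule 5; so word 2 is Adv.
If word 3 were Adj, no tagging could satisfy rule 5; so word 3 is Adv.
If word 7 were Adj, no tagging could satisfy rule 5; so word 7 is Adv.
That leaves exactly one tagging: Adv Adv Adv Verb Verb Adv Adv Adj Verb.
Verifying each rule — rule 1 ok; rule 2 ok; rule 3 ok; rule 4 ok; rule 5 ok.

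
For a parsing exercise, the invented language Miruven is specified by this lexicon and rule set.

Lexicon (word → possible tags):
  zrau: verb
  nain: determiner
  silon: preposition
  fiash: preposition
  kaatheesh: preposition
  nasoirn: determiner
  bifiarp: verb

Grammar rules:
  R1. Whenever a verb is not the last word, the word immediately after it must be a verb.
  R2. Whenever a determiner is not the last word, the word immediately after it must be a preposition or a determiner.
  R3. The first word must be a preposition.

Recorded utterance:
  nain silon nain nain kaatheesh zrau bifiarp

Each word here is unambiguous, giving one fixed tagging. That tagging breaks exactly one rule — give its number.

Fixed tagging: determiner preposition determiner determiner preposition verb verb.
Applying the rules: R1 ok, R2 ok, R3 fails.
Only rule 3 fails.

3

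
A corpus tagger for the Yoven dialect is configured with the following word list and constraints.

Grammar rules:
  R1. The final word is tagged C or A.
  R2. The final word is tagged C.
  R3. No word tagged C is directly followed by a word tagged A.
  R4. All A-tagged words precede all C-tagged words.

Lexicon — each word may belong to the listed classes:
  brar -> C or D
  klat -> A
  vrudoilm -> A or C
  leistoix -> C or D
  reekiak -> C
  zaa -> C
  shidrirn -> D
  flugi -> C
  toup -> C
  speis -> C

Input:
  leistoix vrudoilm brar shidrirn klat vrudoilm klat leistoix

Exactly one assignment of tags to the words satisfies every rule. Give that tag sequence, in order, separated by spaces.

D A D D A A A C

Candidates per position — 1:leistoix {C,D}; 2:vrudoilm {A,C}; 3:brar {C,D}; 4:shidrirn {D}; 5:klat {A}; 6:vrudoilm {A,C}; 7:klat {A}; 8:leistoix {C,D}.
At position 1, choosing C makes rule 4 impossible to satisfy; hence D.
At position 2, choosing C makes rule 4 impossible to satisfy; hence A.
At position 3, choosing C makes rule 4 impossible to satisfy; hence D.
At position 6, choosing C makes rule 3 impossible to satisfy; hence A.
At position 8, choosing D makes rule 1 impossible to satisfy; hence C.
The only consistent sequence is: D A D D A A A C.
Rule-by-rule: rule 1 ✓; rule 2 ✓; rule 3 ✓; rule 4 ✓.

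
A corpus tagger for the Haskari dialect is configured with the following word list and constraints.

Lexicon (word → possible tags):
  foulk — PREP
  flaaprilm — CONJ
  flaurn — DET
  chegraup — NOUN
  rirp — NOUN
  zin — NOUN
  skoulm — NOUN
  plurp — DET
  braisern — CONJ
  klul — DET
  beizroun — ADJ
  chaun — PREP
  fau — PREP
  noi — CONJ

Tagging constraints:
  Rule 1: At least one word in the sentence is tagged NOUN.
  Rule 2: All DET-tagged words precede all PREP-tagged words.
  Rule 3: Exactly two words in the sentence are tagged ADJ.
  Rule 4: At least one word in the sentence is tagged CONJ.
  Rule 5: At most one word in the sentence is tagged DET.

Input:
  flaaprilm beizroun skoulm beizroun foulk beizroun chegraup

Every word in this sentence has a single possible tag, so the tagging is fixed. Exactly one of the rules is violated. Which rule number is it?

Fixed tagging: CONJ ADJ NOUN ADJ PREP ADJ NOUN.
Applying the rules: R1 ✓, R2 ✓, R3 ✗, R4 ✓, R5 ✓.
Only rule 3 fails.

3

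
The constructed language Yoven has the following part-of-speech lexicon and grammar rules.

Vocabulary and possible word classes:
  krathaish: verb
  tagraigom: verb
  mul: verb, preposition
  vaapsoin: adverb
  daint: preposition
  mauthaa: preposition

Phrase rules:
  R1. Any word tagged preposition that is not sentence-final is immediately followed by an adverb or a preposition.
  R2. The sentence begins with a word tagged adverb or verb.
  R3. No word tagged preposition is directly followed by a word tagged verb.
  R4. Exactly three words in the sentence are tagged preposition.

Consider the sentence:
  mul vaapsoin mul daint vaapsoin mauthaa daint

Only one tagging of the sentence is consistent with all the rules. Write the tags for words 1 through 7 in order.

Candidates per position — 1:mul {verb,preposition}; 2:vaapsoin {adverb}; 3:mul {verb,preposition}; 4:daint {preposition}; 5:vaapsoin {adverb}; 6:mauthaa {preposition}; 7:daint {preposition}.
At position 1, choosing preposition makes rule 2 impossible to satisfy; hence verb.
At position 3, choosing preposition makes rule 4 impossible to satisfy; hence verb.
The unique satisfying tagging is: verb adverb verb preposition adverb preposition preposition.
Rule-by-rule: rule 1 ok; rule 2 ok; rule 3 ok; rule 4 ok.

verb adverb verb preposition adverb preposition preposition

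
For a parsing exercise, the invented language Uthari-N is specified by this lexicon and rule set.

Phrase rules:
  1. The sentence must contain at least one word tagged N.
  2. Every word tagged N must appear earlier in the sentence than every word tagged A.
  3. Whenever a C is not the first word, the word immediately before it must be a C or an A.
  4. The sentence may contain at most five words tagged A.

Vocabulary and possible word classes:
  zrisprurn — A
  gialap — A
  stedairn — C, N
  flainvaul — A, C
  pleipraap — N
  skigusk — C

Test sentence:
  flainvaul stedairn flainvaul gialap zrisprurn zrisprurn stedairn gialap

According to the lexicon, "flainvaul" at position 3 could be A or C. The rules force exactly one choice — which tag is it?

A

Candidates per position — 1:flainvaul {A,C}; 2:stedairn {C,N}; 3:flainvaul {A,C}; 4:gialap {A}; 5:zrisprurn {A}; 6:zrisprurn {A}; 7:stedairn {C,N}; 8:gialap {A}.
At position 7, choosing N makes rule 2 impossible to satisfy; hence C.
At position 2, choosing C makes rule 1 impossible to satisfy; hence N.
At position 3, choosing C makes rule 3 impossible to satisfy; hence A.
At position 1, choosing A makes rule 2 impossible to satisfy; hence C.
The unique satisfying tagging is: C N A A A A C A.
Check: rule 1 satisfied; rule 2 satisfied; rule 3 satisfied; rule 4 satisfied.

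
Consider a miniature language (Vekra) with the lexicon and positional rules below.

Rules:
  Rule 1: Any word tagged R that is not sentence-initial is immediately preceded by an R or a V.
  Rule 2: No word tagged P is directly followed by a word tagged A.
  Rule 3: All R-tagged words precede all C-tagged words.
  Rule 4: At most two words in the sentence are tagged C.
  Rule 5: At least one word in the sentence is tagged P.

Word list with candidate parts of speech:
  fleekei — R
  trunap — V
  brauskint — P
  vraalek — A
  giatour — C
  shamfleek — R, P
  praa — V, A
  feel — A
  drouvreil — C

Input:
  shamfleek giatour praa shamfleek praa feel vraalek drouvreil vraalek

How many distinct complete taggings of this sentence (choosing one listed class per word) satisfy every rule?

4

Candidates per position — 1:shamfleek {R,P}; 2:giatour {C}; 3:praa {V,A}; 4:shamfleek {R,P}; 5:praa {V,A}; 6:feel {A}; 7:vraalek {A}; 8:drouvreil {C}; 9:vraalek {A}.
There are 16 candidate sequences in total.
The sequences that satisfy every rule: R C V P V A A C A; R C A P V A A C A; P C V P V A A C A; P C A P V A A C A.
Count = 4.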